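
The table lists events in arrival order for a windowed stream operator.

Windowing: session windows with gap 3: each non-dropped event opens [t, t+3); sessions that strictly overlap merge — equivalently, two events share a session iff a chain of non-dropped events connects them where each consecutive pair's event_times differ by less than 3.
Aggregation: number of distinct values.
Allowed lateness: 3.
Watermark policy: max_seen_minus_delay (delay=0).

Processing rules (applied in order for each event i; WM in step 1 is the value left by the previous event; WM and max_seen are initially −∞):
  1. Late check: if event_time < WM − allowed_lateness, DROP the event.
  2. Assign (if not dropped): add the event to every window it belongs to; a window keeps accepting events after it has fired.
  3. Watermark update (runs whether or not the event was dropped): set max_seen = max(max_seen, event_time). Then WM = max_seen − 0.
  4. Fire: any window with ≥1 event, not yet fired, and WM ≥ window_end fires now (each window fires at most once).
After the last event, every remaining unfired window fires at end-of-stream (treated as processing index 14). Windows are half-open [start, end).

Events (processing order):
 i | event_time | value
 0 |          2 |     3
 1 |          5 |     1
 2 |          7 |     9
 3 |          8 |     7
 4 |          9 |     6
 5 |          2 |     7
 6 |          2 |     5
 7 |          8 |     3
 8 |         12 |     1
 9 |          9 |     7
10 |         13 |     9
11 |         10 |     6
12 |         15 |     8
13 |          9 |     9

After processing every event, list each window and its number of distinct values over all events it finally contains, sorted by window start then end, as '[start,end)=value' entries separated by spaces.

i=0 t=2 v=3: → [2,5); WM=2
i=1 t=5 v=1: → [5,8); WM=5
i=2 t=7 v=9: → [5,10); WM=7
i=3 t=8 v=7: → [5,11); WM=8
i=4 t=9 v=6: → [5,12); WM=9
i=5 t=2 v=7: DROP (t<9-3); WM=9
i=6 t=2 v=5: DROP (t<9-3); WM=9
i=7 t=8 v=3: → [5,12); WM=9
i=8 t=12 v=1: → [12,15); WM=12
i=9 t=9 v=7: → [5,12); WM=12
i=10 t=13 v=9: → [12,16); WM=13
i=11 t=10 v=6: → [5,16); WM=13
i=12 t=15 v=8: → [5,18); WM=15
i=13 t=9 v=9: DROP (t<15-3); WM=15

[2,5)=1 [5,18)=6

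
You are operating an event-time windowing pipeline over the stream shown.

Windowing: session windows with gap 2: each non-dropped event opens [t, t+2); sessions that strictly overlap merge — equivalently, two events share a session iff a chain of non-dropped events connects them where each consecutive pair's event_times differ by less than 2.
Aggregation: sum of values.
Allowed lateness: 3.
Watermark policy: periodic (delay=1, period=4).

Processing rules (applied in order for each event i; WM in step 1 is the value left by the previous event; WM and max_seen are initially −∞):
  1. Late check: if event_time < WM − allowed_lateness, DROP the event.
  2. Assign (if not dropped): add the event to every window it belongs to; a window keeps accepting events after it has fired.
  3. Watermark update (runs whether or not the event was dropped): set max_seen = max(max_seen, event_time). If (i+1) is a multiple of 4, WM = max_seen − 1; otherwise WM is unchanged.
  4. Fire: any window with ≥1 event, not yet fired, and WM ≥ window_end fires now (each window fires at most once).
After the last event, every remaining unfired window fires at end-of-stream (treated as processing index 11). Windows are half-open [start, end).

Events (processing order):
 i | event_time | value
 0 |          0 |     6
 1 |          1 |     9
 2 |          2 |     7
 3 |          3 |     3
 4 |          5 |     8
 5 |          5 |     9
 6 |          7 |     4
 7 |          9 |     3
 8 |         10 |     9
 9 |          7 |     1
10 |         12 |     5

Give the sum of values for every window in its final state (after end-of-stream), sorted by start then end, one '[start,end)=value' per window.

i=0 t=0 v=6: → [0,2); WM=−∞
i=1 t=1 v=9: → [0,3); WM=−∞
i=2 t=2 v=7: → [0,4); WM=−∞
i=3 t=3 v=3: → [0,5); WM=2
i=4 t=5 v=8: → [5,7); WM=2
i=5 t=5 v=9: → [5,7); WM=2
i=6 t=7 v=4: → [7,9); WM=2
i=7 t=9 v=3: → [9,11); WM=8
i=8 t=10 v=9: → [9,12); WM=8
i=9 t=7 v=1: → [7,9); WM=8
i=10 t=12 v=5: → [12,14); WM=8

[0,5)=25 [5,7)=17 [7,9)=5 [9,12)=12 [12,14)=5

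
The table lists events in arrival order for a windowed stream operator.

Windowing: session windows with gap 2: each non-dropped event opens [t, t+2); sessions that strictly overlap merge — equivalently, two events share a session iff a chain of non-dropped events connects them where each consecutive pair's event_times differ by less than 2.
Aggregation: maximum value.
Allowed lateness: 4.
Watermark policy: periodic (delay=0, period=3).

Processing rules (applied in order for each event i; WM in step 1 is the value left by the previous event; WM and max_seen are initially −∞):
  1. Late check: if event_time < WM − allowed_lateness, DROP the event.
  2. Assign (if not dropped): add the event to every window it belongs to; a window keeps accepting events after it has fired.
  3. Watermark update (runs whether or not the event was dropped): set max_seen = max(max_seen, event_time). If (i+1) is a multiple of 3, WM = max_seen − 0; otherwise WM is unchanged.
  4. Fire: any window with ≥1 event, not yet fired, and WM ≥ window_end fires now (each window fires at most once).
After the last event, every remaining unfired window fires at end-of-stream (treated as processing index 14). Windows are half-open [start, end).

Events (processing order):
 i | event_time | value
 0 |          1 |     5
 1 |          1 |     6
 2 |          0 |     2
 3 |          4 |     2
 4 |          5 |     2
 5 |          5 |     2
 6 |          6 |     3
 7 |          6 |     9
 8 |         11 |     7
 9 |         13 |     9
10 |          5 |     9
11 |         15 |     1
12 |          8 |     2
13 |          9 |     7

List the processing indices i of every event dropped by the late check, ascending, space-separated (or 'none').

i=0 t=1 v=5: → [1,3); WM=−∞
i=1 t=1 v=6: → [1,3); WM=−∞
i=2 t=0 v=2: → [0,3); WM=1
i=3 t=4 v=2: → [4,6); WM=1
i=4 t=5 v=2: → [4,7); WM=1
i=5 t=5 v=2: → [4,7); WM=5
i=6 t=6 v=3: → [4,8); WM=5
i=7 t=6 v=9: → [4,8); WM=5
i=8 t=11 v=7: → [11,13); WM=11
i=9 t=13 v=9: → [13,15); WM=11
i=10 t=5 v=9: DROP (t<11-4); WM=11
i=11 t=15 v=1: → [15,17); WM=15
i=12 t=8 v=2: DROP (t<15-4); WM=15
i=13 t=9 v=7: DROP (t<15-4); WM=15

10 12 13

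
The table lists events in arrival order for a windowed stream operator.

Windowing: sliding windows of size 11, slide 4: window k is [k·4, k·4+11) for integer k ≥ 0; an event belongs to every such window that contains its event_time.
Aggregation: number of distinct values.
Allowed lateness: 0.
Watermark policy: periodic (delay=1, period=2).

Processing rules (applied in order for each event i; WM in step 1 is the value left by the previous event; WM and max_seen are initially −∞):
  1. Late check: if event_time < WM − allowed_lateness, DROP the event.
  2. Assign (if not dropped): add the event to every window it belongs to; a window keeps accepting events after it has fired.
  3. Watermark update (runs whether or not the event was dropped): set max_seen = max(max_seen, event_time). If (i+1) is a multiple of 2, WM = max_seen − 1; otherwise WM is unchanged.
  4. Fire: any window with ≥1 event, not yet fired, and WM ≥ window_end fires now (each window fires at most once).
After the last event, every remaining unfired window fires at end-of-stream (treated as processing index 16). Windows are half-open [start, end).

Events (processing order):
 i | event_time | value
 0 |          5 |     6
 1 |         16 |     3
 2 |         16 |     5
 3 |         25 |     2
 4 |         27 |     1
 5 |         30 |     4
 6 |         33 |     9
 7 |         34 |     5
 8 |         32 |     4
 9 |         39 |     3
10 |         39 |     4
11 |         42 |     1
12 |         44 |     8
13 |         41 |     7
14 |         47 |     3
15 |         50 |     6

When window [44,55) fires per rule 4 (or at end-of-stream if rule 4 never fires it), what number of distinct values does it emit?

3

i=0 t=5 v=6: → [4,15),[0,11); WM=−∞
i=1 t=16 v=3: → [16,27),[12,23),[8,19); WM=15; [0,11) fires=1 [4,15) fires=1
i=2 t=16 v=5: → [16,27),[12,23),[8,19); WM=15
i=3 t=25 v=2: → [24,35),[20,31),[16,27); WM=24; [8,19) fires=2 [12,23) fires=2
i=4 t=27 v=1: → [24,35),[20,31); WM=24
i=5 t=30 v=4: → [28,39),[24,35),[20,31); WM=29; [16,27) fires=3
i=6 t=33 v=9: → [32,43),[28,39),[24,35); WM=29
i=7 t=34 v=5: → [32,43),[28,39),[24,35); WM=33; [20,31) fires=3
i=8 t=32 v=4: DROP (t<33-0); WM=33
i=9 t=39 v=3: → [36,47),[32,43); WM=38; [24,35) fires=5
i=10 t=39 v=4: → [36,47),[32,43); WM=38
i=11 t=42 v=1: → [40,51),[36,47),[32,43); WM=41; [28,39) fires=3
i=12 t=44 v=8: → [44,55),[40,51),[36,47); WM=41
i=13 t=41 v=7: → [40,51),[36,47),[32,43); WM=43; [32,43) fires=6
i=14 t=47 v=3: → [44,55),[40,51); WM=43
i=15 t=50 v=6: → [48,59),[44,55),[40,51); WM=49; [36,47) fires=5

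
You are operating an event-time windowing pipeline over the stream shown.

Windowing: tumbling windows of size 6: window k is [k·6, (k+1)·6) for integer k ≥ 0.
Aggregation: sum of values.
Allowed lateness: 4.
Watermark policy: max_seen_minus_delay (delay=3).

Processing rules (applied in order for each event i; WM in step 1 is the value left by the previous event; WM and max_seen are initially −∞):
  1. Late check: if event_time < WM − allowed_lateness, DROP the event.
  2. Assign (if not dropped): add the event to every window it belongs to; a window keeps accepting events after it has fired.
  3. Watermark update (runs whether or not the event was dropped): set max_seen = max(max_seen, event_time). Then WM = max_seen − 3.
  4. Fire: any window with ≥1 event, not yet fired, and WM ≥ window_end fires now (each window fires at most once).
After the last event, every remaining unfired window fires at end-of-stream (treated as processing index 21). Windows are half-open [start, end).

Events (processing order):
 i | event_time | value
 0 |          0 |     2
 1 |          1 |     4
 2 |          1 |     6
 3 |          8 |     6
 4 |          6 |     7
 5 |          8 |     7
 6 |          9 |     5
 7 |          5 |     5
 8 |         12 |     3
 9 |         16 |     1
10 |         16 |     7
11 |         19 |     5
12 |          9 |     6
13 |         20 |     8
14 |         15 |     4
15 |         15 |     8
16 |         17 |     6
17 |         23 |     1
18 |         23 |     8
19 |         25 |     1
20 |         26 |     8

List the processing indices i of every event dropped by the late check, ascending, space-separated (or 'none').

i=0 t=0 v=2: → [0,6); WM=-3
i=1 t=1 v=4: → [0,6); WM=-2
i=2 t=1 v=6: → [0,6); WM=-2
i=3 t=8 v=6: → [6,12); WM=5
i=4 t=6 v=7: → [6,12); WM=5
i=5 t=8 v=7: → [6,12); WM=5
i=6 t=9 v=5: → [6,12); WM=6; [0,6) fires=12
i=7 t=5 v=5: → [0,6); WM=6
i=8 t=12 v=3: → [12,18); WM=9
i=9 t=16 v=1: → [12,18); WM=13; [6,12) fires=25
i=10 t=16 v=7: → [12,18); WM=13
i=11 t=19 v=5: → [18,24); WM=16
i=12 t=9 v=6: DROP (t<16-4); WM=16
i=13 t=20 v=8: → [18,24); WM=17
i=14 t=15 v=4: → [12,18); WM=17
i=15 t=15 v=8: → [12,18); WM=17
i=16 t=17 v=6: → [12,18); WM=17
i=17 t=23 v=1: → [18,24); WM=20; [12,18) fires=29
i=18 t=23 v=8: → [18,24); WM=20
i=19 t=25 v=1: → [24,30); WM=22
i=20 t=26 v=8: → [24,30); WM=23

12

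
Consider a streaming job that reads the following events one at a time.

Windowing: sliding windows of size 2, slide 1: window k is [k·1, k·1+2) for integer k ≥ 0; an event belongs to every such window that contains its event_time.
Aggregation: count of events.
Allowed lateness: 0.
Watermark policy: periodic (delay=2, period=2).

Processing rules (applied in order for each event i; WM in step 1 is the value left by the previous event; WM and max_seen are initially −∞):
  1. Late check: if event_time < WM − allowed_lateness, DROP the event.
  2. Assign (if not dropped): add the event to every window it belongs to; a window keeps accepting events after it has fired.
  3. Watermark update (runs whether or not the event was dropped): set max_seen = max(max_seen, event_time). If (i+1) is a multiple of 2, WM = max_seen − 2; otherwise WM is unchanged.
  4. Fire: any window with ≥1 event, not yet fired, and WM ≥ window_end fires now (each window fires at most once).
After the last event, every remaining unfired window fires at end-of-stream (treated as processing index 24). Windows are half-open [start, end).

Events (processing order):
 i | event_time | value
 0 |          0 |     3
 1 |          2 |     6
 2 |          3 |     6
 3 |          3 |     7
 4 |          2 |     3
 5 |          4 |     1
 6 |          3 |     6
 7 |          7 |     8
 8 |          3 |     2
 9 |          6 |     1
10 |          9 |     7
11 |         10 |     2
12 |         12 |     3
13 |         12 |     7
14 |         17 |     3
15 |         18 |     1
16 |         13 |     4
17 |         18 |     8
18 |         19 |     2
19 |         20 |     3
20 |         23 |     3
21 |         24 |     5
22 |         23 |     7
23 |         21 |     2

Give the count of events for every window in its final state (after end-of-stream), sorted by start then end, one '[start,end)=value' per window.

i=0 t=0 v=3: → [0,2); WM=−∞
i=1 t=2 v=6: → [2,4),[1,3); WM=0
i=2 t=3 v=6: → [3,5),[2,4); WM=0
i=3 t=3 v=7: → [3,5),[2,4); WM=1
i=4 t=2 v=3: → [2,4),[1,3); WM=1
i=5 t=4 v=1: → [4,6),[3,5); WM=2; [0,2) fires=1
i=6 t=3 v=6: → [3,5),[2,4); WM=2
i=7 t=7 v=8: → [7,9),[6,8); WM=5; [1,3) fires=2 [2,4) fires=5 [3,5) fires=4
i=8 t=3 v=2: DROP (t<5-0); WM=5
i=9 t=6 v=1: → [6,8),[5,7); WM=5
i=10 t=9 v=7: → [9,11),[8,10); WM=5
i=11 t=10 v=2: → [10,12),[9,11); WM=8; [4,6) fires=1 [5,7) fires=1 [6,8) fires=2
i=12 t=12 v=3: → [12,14),[11,13); WM=8
i=13 t=12 v=7: → [12,14),[11,13); WM=10; [7,9) fires=1 [8,10) fires=1
i=14 t=17 v=3: → [17,19),[16,18); WM=10
i=15 t=18 v=1: → [18,20),[17,19); WM=16; [9,11) fires=2 [10,12) fires=1 [11,13) fires=2 [12,14) fires=2
i=16 t=13 v=4: DROP (t<16-0); WM=16
i=17 t=18 v=8: → [18,20),[17,19); WM=16
i=18 t=19 v=2: → [19,21),[18,20); WM=16
i=19 t=20 v=3: → [20,22),[19,21); WM=18; [16,18) fires=1
i=20 t=23 v=3: → [23,25),[22,24); WM=18
i=21 t=24 v=5: → [24,26),[23,25); WM=22; [17,19) fires=3 [18,20) fires=3 [19,21) fires=2 [20,22) fires=1
i=22 t=23 v=7: → [23,25),[22,24); WM=22
i=23 t=21 v=2: DROP (t<22-0); WM=22

[0,2)=1 [1,3)=2 [2,4)=5 [3,5)=4 [4,6)=1 [5,7)=1 [6,8)=2 [7,9)=1 [8,10)=1 [9,11)=2 [10,12)=1 [11,13)=2 [12,14)=2 [16,18)=1 [17,19)=3 [18,20)=3 [19,21)=2 [20,22)=1 [22,24)=2 [23,25)=3 [24,26)=1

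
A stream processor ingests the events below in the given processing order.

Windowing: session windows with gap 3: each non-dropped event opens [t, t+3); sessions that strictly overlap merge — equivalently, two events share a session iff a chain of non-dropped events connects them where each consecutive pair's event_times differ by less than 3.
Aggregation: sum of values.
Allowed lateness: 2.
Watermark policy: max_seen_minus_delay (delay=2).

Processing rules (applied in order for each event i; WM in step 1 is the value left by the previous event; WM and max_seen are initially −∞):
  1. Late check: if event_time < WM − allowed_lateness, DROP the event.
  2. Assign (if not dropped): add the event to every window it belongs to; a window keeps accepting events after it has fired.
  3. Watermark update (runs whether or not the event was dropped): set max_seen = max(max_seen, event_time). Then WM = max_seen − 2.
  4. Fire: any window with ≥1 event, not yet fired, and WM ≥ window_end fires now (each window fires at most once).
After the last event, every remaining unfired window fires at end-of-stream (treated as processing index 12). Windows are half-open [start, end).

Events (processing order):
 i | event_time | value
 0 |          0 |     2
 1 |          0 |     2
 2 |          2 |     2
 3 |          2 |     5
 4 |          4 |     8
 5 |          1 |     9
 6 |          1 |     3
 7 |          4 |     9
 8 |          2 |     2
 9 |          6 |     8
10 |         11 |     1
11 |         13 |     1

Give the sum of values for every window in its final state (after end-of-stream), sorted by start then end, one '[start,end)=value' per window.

i=0 t=0 v=2: → [0,3); WM=-2
i=1 t=0 v=2: → [0,3); WM=-2
i=2 t=2 v=2: → [0,5); WM=0
i=3 t=2 v=5: → [0,5); WM=0
i=4 t=4 v=8: → [0,7); WM=2
i=5 t=1 v=9: → [0,7); WM=2
i=6 t=1 v=3: → [0,7); WM=2
i=7 t=4 v=9: → [0,7); WM=2
i=8 t=2 v=2: → [0,7); WM=2
i=9 t=6 v=8: → [0,9); WM=4
i=10 t=11 v=1: → [11,14); WM=9
i=11 t=13 v=1: → [11,16); WM=11

[0,9)=50 [11,16)=2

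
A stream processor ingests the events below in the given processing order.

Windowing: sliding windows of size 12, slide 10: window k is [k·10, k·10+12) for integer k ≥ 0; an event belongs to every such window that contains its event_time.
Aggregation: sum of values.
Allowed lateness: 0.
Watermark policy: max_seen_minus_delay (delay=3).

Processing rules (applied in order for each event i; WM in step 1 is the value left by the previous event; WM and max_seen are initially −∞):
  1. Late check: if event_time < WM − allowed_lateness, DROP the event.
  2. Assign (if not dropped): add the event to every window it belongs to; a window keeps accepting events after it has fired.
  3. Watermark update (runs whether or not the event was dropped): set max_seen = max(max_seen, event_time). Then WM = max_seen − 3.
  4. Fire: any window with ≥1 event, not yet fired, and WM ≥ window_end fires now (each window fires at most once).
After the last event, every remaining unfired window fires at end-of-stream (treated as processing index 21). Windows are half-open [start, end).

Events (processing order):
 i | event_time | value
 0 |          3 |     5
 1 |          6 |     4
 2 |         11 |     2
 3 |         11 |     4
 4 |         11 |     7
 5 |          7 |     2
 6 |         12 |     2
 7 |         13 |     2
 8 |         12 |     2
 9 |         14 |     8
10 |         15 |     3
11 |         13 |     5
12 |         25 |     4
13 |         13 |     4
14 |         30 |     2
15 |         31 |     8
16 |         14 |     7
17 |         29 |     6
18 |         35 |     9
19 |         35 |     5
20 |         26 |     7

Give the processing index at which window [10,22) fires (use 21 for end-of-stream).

12

i=0 t=3 v=5: → [0,12); WM=0
i=1 t=6 v=4: → [0,12); WM=3
i=2 t=11 v=2: → [10,22),[0,12); WM=8
i=3 t=11 v=4: → [10,22),[0,12); WM=8
i=4 t=11 v=7: → [10,22),[0,12); WM=8
i=5 t=7 v=2: DROP (t<8-0); WM=8
i=6 t=12 v=2: → [10,22); WM=9
i=7 t=13 v=2: → [10,22); WM=10
i=8 t=12 v=2: → [10,22); WM=10
i=9 t=14 v=8: → [10,22); WM=11
i=10 t=15 v=3: → [10,22); WM=12; [0,12) fires=22
i=11 t=13 v=5: → [10,22); WM=12
i=12 t=25 v=4: → [20,32); WM=22; [10,22) fires=35
i=13 t=13 v=4: DROP (t<22-0); WM=22
i=14 t=30 v=2: → [30,42),[20,32); WM=27
i=15 t=31 v=8: → [30,42),[20,32); WM=28
i=16 t=14 v=7: DROP (t<28-0); WM=28
i=17 t=29 v=6: → [20,32); WM=28
i=18 t=35 v=9: → [30,42); WM=32; [20,32) fires=20
i=19 t=35 v=5: → [30,42); WM=32
i=20 t=26 v=7: DROP (t<32-0); WM=32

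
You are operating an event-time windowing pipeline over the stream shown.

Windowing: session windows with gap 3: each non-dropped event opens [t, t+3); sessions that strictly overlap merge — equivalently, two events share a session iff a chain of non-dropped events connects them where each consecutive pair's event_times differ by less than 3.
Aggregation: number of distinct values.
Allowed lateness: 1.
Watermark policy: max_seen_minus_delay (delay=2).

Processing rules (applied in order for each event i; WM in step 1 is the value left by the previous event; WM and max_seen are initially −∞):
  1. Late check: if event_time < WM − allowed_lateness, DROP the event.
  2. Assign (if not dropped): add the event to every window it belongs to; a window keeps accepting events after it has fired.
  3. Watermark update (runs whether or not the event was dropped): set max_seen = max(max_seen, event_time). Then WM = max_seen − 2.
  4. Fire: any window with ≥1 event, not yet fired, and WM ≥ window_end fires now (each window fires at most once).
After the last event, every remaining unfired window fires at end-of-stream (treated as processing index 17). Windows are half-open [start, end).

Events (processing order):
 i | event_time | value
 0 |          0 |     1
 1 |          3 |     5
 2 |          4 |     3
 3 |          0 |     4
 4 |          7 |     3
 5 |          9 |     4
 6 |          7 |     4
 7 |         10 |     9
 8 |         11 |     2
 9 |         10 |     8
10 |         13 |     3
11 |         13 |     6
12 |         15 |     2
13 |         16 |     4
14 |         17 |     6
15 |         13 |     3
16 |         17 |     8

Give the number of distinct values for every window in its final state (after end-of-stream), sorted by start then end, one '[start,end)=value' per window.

[0,3)=1 [3,7)=2 [7,20)=6

i=0 t=0 v=1: → [0,3); WM=-2
i=1 t=3 v=5: → [3,6); WM=1
i=2 t=4 v=3: → [3,7); WM=2
i=3 t=0 v=4: DROP (t<2-1); WM=2
i=4 t=7 v=3: → [7,10); WM=5
i=5 t=9 v=4: → [7,12); WM=7
i=6 t=7 v=4: → [7,12); WM=7
i=7 t=10 v=9: → [7,13); WM=8
i=8 t=11 v=2: → [7,14); WM=9
i=9 t=10 v=8: → [7,14); WM=9
i=10 t=13 v=3: → [7,16); WM=11
i=11 t=13 v=6: → [7,16); WM=11
i=12 t=15 v=2: → [7,18); WM=13
i=13 t=16 v=4: → [7,19); WM=14
i=14 t=17 v=6: → [7,20); WM=15
i=15 t=13 v=3: DROP (t<15-1); WM=15
i=16 t=17 v=8: → [7,20); WM=15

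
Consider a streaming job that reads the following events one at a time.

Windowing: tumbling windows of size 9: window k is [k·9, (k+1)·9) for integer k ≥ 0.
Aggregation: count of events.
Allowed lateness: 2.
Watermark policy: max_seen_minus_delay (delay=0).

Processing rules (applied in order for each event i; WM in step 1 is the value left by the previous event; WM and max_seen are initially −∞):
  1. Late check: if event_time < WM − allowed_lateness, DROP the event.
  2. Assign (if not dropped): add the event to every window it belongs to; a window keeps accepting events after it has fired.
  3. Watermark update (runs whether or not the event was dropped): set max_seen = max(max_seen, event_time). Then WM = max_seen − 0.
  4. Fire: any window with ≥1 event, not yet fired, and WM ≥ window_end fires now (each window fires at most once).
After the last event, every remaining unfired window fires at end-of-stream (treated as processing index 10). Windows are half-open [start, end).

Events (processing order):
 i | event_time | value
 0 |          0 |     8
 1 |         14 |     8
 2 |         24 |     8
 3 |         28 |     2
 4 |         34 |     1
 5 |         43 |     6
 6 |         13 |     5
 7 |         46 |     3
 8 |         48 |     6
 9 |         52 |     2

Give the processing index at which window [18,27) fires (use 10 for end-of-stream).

3

i=0 t=0 v=8: → [0,9); WM=0
i=1 t=14 v=8: → [9,18); WM=14; [0,9) fires=1
i=2 t=24 v=8: → [18,27); WM=24; [9,18) fires=1
i=3 t=28 v=2: → [27,36); WM=28; [18,27) fires=1
i=4 t=34 v=1: → [27,36); WM=34
i=5 t=43 v=6: → [36,45); WM=43; [27,36) fires=2
i=6 t=13 v=5: DROP (t<43-2); WM=43
i=7 t=46 v=3: → [45,54); WM=46; [36,45) fires=1
i=8 t=48 v=6: → [45,54); WM=48
i=9 t=52 v=2: → [45,54); WM=52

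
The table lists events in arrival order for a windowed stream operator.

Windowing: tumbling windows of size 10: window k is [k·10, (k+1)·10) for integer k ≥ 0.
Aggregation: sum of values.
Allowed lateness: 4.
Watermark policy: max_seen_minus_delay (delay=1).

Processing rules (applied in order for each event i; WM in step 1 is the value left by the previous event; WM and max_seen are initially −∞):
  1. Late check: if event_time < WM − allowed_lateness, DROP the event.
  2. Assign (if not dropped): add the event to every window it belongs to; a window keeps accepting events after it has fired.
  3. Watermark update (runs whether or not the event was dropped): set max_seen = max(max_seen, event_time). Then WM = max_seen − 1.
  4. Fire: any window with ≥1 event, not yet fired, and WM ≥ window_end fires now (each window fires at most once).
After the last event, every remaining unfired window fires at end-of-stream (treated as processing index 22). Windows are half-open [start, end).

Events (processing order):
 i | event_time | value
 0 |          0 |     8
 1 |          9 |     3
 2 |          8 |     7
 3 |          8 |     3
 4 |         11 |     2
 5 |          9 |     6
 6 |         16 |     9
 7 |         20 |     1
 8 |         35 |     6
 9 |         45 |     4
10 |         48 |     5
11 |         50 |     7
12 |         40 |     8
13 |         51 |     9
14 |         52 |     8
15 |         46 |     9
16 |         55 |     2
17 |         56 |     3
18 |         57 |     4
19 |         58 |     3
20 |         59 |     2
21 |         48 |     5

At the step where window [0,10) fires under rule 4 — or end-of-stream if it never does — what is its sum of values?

i=0 t=0 v=8: → [0,10); WM=-1
i=1 t=9 v=3: → [0,10); WM=8
i=2 t=8 v=7: → [0,10); WM=8
i=3 t=8 v=3: → [0,10); WM=8
i=4 t=11 v=2: → [10,20); WM=10; [0,10) fires=21
i=5 t=9 v=6: → [0,10); WM=10
i=6 t=16 v=9: → [10,20); WM=15
i=7 t=20 v=1: → [20,30); WM=19
i=8 t=35 v=6: → [30,40); WM=34; [10,20) fires=11 [20,30) fires=1
i=9 t=45 v=4: → [40,50); WM=44; [30,40) fires=6
i=10 t=48 v=5: → [40,50); WM=47
i=11 t=50 v=7: → [50,60); WM=49
i=12 t=40 v=8: DROP (t<49-4); WM=49
i=13 t=51 v=9: → [50,60); WM=50; [40,50) fires=9
i=14 t=52 v=8: → [50,60); WM=51
i=15 t=46 v=9: DROP (t<51-4); WM=51
i=16 t=55 v=2: → [50,60); WM=54
i=17 t=56 v=3: → [50,60); WM=55
i=18 t=57 v=4: → [50,60); WM=56
i=19 t=58 v=3: → [50,60); WM=57
i=20 t=59 v=2: → [50,60); WM=58
i=21 t=48 v=5: DROP (t<58-4); WM=58

21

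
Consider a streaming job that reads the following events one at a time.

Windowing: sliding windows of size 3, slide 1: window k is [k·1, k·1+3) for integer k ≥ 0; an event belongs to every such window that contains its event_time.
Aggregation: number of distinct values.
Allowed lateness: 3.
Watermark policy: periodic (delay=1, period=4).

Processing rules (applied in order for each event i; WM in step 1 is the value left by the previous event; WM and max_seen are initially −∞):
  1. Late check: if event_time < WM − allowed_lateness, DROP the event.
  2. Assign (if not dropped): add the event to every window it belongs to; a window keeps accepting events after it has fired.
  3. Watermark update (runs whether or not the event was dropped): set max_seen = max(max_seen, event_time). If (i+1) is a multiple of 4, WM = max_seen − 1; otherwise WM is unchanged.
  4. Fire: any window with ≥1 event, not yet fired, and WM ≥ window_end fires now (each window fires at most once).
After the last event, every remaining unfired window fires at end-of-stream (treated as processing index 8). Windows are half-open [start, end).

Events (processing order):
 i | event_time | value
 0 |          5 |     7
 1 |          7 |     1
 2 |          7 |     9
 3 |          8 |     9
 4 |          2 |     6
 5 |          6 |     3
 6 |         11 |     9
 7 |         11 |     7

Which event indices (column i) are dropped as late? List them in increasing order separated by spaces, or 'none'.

4

i=0 t=5 v=7: → [5,8),[4,7),[3,6); WM=−∞
i=1 t=7 v=1: → [7,10),[6,9),[5,8); WM=−∞
i=2 t=7 v=9: → [7,10),[6,9),[5,8); WM=−∞
i=3 t=8 v=9: → [8,11),[7,10),[6,9); WM=7; [3,6) fires=1 [4,7) fires=1
i=4 t=2 v=6: DROP (t<7-3); WM=7
i=5 t=6 v=3: → [6,9),[5,8),[4,7); WM=7
i=6 t=11 v=9: → [11,14),[10,13),[9,12); WM=7
i=7 t=11 v=7: → [11,14),[10,13),[9,12); WM=10; [5,8) fires=4 [6,9) fires=3 [7,10) fires=2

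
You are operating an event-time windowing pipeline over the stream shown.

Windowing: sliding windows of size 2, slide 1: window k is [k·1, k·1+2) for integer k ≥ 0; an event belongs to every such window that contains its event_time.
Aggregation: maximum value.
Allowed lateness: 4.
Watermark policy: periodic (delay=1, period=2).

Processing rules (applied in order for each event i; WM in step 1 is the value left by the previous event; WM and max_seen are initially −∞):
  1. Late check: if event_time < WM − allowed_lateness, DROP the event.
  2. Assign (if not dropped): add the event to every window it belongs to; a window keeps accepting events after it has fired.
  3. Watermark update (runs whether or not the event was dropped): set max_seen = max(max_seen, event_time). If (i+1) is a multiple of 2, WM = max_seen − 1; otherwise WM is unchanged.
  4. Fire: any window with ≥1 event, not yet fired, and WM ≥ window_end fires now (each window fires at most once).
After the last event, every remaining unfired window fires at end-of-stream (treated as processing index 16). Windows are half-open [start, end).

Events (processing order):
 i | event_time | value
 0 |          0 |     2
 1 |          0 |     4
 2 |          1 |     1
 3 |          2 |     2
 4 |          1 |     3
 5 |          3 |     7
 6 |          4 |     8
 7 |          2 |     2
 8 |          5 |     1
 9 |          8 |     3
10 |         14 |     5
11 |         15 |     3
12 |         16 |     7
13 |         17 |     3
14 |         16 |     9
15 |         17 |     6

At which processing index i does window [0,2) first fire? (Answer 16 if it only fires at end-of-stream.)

i=0 t=0 v=2: → [0,2); WM=−∞
i=1 t=0 v=4: → [0,2); WM=-1
i=2 t=1 v=1: → [1,3),[0,2); WM=-1
i=3 t=2 v=2: → [2,4),[1,3); WM=1
i=4 t=1 v=3: → [1,3),[0,2); WM=1
i=5 t=3 v=7: → [3,5),[2,4); WM=2; [0,2) fires=4
i=6 t=4 v=8: → [4,6),[3,5); WM=2
i=7 t=2 v=2: → [2,4),[1,3); WM=3; [1,3) fires=3
i=8 t=5 v=1: → [5,7),[4,6); WM=3
i=9 t=8 v=3: → [8,10),[7,9); WM=7; [2,4) fires=7 [3,5) fires=8 [4,6) fires=8 [5,7) fires=1
i=10 t=14 v=5: → [14,16),[13,15); WM=7
i=11 t=15 v=3: → [15,17),[14,16); WM=14; [7,9) fires=3 [8,10) fires=3
i=12 t=16 v=7: → [16,18),[15,17); WM=14
i=13 t=17 v=3: → [17,19),[16,18); WM=16; [13,15) fires=5 [14,16) fires=5
i=14 t=16 v=9: → [16,18),[15,17); WM=16
i=15 t=17 v=6: → [17,19),[16,18); WM=16

5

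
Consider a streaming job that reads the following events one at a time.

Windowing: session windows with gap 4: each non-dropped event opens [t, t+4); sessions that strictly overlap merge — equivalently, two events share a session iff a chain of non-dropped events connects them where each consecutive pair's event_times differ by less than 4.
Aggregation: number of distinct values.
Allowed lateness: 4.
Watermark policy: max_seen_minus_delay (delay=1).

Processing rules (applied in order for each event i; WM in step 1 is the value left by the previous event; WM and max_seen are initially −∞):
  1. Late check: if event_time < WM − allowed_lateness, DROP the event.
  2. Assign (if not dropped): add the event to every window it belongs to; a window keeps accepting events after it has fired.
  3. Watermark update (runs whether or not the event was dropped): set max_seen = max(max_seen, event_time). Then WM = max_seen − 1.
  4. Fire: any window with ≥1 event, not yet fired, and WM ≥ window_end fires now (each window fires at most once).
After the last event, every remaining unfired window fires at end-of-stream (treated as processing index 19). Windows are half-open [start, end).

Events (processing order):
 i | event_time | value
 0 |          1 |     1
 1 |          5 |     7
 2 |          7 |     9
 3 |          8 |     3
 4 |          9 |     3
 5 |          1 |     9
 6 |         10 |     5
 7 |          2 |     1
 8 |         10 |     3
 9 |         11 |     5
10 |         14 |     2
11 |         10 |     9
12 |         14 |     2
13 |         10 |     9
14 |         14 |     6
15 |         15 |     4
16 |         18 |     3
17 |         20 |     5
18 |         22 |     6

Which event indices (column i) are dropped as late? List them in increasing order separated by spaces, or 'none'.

i=0 t=1 v=1: → [1,5); WM=0
i=1 t=5 v=7: → [5,9); WM=4
i=2 t=7 v=9: → [5,11); WM=6
i=3 t=8 v=3: → [5,12); WM=7
i=4 t=9 v=3: → [5,13); WM=8
i=5 t=1 v=9: DROP (t<8-4); WM=8
i=6 t=10 v=5: → [5,14); WM=9
i=7 t=2 v=1: DROP (t<9-4); WM=9
i=8 t=10 v=3: → [5,14); WM=9
i=9 t=11 v=5: → [5,15); WM=10
i=10 t=14 v=2: → [5,18); WM=13
i=11 t=10 v=9: → [5,18); WM=13
i=12 t=14 v=2: → [5,18); WM=13
i=13 t=10 v=9: → [5,18); WM=13
i=14 t=14 v=6: → [5,18); WM=13
i=15 t=15 v=4: → [5,19); WM=14
i=16 t=18 v=3: → [5,22); WM=17
i=17 t=20 v=5: → [5,24); WM=19
i=18 t=22 v=6: → [5,26); WM=21

5 7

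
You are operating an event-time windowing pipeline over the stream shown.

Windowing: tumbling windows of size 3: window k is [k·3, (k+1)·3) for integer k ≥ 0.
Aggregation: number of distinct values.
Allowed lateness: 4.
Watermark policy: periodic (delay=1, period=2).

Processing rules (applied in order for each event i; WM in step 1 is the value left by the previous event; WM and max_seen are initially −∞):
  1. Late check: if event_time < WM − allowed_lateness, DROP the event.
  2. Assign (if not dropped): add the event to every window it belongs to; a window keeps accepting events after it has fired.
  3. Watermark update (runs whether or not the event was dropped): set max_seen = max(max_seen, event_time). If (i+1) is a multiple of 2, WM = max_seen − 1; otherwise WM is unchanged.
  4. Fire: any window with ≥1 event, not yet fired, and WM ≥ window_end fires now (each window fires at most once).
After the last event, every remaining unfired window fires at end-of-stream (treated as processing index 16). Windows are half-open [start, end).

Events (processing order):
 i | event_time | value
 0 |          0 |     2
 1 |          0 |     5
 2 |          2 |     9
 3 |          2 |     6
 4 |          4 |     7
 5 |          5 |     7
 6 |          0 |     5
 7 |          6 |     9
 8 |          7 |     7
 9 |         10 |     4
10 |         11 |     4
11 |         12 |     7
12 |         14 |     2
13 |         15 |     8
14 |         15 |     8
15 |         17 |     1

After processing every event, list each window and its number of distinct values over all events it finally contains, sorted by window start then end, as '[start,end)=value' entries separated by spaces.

i=0 t=0 v=2: → [0,3); WM=−∞
i=1 t=0 v=5: → [0,3); WM=-1
i=2 t=2 v=9: → [0,3); WM=-1
i=3 t=2 v=6: → [0,3); WM=1
i=4 t=4 v=7: → [3,6); WM=1
i=5 t=5 v=7: → [3,6); WM=4; [0,3) fires=4
i=6 t=0 v=5: → [0,3); WM=4
i=7 t=6 v=9: → [6,9); WM=5
i=8 t=7 v=7: → [6,9); WM=5
i=9 t=10 v=4: → [9,12); WM=9; [3,6) fires=1 [6,9) fires=2
i=10 t=11 v=4: → [9,12); WM=9
i=11 t=12 v=7: → [12,15); WM=11
i=12 t=14 v=2: → [12,15); WM=11
i=13 t=15 v=8: → [15,18); WM=14; [9,12) fires=1
i=14 t=15 v=8: → [15,18); WM=14
i=15 t=17 v=1: → [15,18); WM=16; [12,15) fires=2

[0,3)=4 [3,6)=1 [6,9)=2 [9,12)=1 [12,15)=2 [15,18)=2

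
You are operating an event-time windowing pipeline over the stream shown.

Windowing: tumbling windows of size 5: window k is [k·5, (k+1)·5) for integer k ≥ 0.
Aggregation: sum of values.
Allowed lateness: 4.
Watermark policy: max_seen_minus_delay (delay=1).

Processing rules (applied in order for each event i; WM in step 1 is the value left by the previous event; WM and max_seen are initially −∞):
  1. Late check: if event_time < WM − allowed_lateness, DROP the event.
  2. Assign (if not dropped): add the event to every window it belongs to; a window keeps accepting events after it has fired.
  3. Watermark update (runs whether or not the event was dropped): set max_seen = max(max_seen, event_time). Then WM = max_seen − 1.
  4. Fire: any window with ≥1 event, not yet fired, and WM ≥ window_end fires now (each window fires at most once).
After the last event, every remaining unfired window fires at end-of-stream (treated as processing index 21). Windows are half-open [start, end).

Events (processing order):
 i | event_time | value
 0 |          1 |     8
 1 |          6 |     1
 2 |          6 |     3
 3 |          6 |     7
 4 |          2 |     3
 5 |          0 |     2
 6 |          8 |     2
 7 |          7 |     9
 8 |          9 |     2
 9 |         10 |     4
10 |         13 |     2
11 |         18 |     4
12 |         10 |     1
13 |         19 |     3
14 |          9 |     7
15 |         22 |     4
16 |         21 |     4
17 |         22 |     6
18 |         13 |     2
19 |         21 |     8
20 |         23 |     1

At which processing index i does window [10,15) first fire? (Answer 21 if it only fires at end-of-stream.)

i=0 t=1 v=8: → [0,5); WM=0
i=1 t=6 v=1: → [5,10); WM=5; [0,5) fires=8
i=2 t=6 v=3: → [5,10); WM=5
i=3 t=6 v=7: → [5,10); WM=5
i=4 t=2 v=3: → [0,5); WM=5
i=5 t=0 v=2: DROP (t<5-4); WM=5
i=6 t=8 v=2: → [5,10); WM=7
i=7 t=7 v=9: → [5,10); WM=7
i=8 t=9 v=2: → [5,10); WM=8
i=9 t=10 v=4: → [10,15); WM=9
i=10 t=13 v=2: → [10,15); WM=12; [5,10) fires=24
i=11 t=18 v=4: → [15,20); WM=17; [10,15) fires=6
i=12 t=10 v=1: DROP (t<17-4); WM=17
i=13 t=19 v=3: → [15,20); WM=18
i=14 t=9 v=7: DROP (t<18-4); WM=18
i=15 t=22 v=4: → [20,25); WM=21; [15,20) fires=7
i=16 t=21 v=4: → [20,25); WM=21
i=17 t=22 v=6: → [20,25); WM=21
i=18 t=13 v=2: DROP (t<21-4); WM=21
i=19 t=21 v=8: → [20,25); WM=21
i=20 t=23 v=1: → [20,25); WM=22

11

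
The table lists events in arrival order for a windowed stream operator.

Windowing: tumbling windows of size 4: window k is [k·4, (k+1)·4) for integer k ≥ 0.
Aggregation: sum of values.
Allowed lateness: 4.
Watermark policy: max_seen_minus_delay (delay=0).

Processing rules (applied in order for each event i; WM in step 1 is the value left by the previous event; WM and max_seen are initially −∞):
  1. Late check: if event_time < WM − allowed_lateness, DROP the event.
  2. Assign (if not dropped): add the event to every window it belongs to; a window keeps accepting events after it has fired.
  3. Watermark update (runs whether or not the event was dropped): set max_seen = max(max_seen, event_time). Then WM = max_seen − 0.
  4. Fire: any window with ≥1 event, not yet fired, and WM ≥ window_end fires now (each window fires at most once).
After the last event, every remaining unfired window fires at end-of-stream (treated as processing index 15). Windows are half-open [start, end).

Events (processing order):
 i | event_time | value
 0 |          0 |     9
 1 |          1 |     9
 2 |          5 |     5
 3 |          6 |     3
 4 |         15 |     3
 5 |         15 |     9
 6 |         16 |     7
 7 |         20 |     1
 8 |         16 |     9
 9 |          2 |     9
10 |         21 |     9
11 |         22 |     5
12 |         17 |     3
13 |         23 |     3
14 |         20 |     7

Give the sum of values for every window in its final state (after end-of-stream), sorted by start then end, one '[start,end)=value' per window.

i=0 t=0 v=9: → [0,4); WM=0
i=1 t=1 v=9: → [0,4); WM=1
i=2 t=5 v=5: → [4,8); WM=5; [0,4) fires=18
i=3 t=6 v=3: → [4,8); WM=6
i=4 t=15 v=3: → [12,16); WM=15; [4,8) fires=8
i=5 t=15 v=9: → [12,16); WM=15
i=6 t=16 v=7: → [16,20); WM=16; [12,16) fires=12
i=7 t=20 v=1: → [20,24); WM=20; [16,20) fires=7
i=8 t=16 v=9: → [16,20); WM=20
i=9 t=2 v=9: DROP (t<20-4); WM=20
i=10 t=21 v=9: → [20,24); WM=21
i=11 t=22 v=5: → [20,24); WM=22
i=12 t=17 v=3: DROP (t<22-4); WM=22
i=13 t=23 v=3: → [20,24); WM=23
i=14 t=20 v=7: → [20,24); WM=23

[0,4)=18 [4,8)=8 [12,16)=12 [16,20)=16 [20,24)=25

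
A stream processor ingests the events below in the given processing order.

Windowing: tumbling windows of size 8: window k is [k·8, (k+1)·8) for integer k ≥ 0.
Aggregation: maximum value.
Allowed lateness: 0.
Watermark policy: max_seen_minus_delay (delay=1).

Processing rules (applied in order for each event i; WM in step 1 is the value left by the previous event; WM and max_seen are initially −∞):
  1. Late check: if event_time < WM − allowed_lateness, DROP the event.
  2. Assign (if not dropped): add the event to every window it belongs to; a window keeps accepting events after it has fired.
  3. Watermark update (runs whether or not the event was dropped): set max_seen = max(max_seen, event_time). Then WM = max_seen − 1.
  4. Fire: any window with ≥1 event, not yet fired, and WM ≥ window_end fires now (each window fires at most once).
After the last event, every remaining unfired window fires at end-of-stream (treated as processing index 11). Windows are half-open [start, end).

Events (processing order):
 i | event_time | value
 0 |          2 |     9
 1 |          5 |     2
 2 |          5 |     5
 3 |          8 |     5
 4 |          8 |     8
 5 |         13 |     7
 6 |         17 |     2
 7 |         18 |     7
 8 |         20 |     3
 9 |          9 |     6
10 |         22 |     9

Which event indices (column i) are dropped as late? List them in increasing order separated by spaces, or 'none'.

i=0 t=2 v=9: → [0,8); WM=1
i=1 t=5 v=2: → [0,8); WM=4
i=2 t=5 v=5: → [0,8); WM=4
i=3 t=8 v=5: → [8,16); WM=7
i=4 t=8 v=8: → [8,16); WM=7
i=5 t=13 v=7: → [8,16); WM=12; [0,8) fires=9
i=6 t=17 v=2: → [16,24); WM=16; [8,16) fires=8
i=7 t=18 v=7: → [16,24); WM=17
i=8 t=20 v=3: → [16,24); WM=19
i=9 t=9 v=6: DROP (t<19-0); WM=19
i=10 t=22 v=9: → [16,24); WM=21

9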